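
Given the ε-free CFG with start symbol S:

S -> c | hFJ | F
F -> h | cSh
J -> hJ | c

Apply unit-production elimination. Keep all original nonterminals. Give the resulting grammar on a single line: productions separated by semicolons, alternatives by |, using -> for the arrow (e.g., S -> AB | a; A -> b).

Unit productions: S->F.
Unit pairs (A ⇒* B via units): (S,F).
S: inherits non-unit rules of {F, S} → c | cSh | h | hFJ.
F: inherits non-unit rules of {F} → cSh | h.
J: inherits non-unit rules of {J} → c | hJ.

S -> c | h | cSh | hFJ; F -> h | cSh; J -> c | hJ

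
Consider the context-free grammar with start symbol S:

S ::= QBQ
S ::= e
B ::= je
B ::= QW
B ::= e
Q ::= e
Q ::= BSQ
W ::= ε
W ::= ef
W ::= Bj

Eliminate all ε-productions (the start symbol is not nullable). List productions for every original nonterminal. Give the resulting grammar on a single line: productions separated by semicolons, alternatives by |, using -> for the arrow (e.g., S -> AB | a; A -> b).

Nullable set: {W}.
B -> QW: W nullable, giving Q | QW.
Drop W -> ε.
Unchanged (no nullable symbols): S -> QBQ; S -> e; B -> e; B -> je; Q -> BSQ; Q -> e; W -> Bj; W -> ef.

S -> e | QBQ; B -> Q | e | QW | je; Q -> e | BSQ; W -> Bj | ef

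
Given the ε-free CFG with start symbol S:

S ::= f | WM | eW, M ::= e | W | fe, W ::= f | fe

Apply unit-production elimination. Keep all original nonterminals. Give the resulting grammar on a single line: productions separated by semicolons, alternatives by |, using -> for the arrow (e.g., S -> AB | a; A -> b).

S -> f | WM | eW; M -> e | f | fe; W -> f | fe

Unit productions: M->W.
Unit pairs (A ⇒* B via units): (M,W).
S: inherits non-unit rules of {S} → WM | eW | f.
M: inherits non-unit rules of {M, W} → e | f | fe.
W: inherits non-unit rules of {W} → f | fe.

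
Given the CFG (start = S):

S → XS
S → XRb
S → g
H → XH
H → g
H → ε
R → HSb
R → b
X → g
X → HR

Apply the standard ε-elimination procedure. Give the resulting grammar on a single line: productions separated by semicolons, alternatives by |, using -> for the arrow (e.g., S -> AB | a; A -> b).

S -> g | XS | XRb; H -> X | g | XH; R -> b | Sb | HSb; X -> R | g | HR

Nullable set: {H}.
Drop H -> ε.
H -> XH: H nullable, giving X | XH.
R -> HSb: H nullable, giving HSb | Sb.
X -> HR: H nullable, giving HR | R.
Unchanged (no nullable symbols): S -> XRb; S -> XS; S -> g; H -> g; R -> b; X -> g.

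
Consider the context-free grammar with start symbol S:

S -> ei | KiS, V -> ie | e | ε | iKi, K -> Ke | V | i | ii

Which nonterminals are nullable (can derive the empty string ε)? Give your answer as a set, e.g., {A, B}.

Directly nullable (have an ε-rule): {V}.
K is nullable via K -> V (every symbol on the right is already known nullable).
Not nullable: S — each has a terminal in every rule's right-hand side or depends on a non-nullable symbol.

{K, V}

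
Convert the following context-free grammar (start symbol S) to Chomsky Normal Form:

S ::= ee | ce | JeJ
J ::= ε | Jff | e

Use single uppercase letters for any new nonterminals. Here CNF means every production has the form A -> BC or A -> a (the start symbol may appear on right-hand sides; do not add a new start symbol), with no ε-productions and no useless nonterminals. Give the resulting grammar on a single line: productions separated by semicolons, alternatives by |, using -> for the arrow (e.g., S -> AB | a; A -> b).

Nullable: {J}; after ε-elimination: S -> e | Je | ce | eJ | ee | JeJ; J -> e | ff | Jff.
No unit productions to eliminate.
TERM: introduce C -> c, B -> e, A -> f and substitute in every rule of length ≥2.
BIN: J -> JAA becomes J -> JD, D -> AA; S -> JBJ becomes S -> JE, E -> BJ.

S -> e | BB | BJ | CB | JB | JE; A -> f; B -> e; C -> c; D -> AA; E -> BJ; J -> e | AA | JD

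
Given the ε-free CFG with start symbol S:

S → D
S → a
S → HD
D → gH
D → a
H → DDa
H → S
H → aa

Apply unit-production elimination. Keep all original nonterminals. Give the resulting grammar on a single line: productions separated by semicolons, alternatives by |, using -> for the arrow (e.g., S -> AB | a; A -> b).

S -> a | HD | gH; D -> a | gH; H -> a | HD | aa | gH | DDa

Unit productions: H->S, S->D.
Unit pairs (A ⇒* B via units): (H,D), (H,S), (S,D).
S: inherits non-unit rules of {D, S} → HD | a | gH.
D: inherits non-unit rules of {D} → a | gH.
H: inherits non-unit rules of {D, H, S} → DDa | HD | a | aa | gH.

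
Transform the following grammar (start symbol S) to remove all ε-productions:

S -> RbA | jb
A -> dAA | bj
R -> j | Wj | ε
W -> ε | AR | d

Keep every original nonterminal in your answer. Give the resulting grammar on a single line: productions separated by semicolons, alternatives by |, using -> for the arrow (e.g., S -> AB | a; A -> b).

S -> bA | jb | RbA; A -> bj | dAA; R -> j | Wj; W -> A | d | AR

Nullable set: {R, W}.
S -> RbA: R nullable, giving RbA | bA.
Drop R -> ε.
R -> Wj: W nullable, giving Wj | j.
Drop W -> ε.
W -> AR: R nullable, giving A | AR.
Unchanged (no nullable symbols): S -> jb; A -> bj; A -> dAA; R -> j; W -> d.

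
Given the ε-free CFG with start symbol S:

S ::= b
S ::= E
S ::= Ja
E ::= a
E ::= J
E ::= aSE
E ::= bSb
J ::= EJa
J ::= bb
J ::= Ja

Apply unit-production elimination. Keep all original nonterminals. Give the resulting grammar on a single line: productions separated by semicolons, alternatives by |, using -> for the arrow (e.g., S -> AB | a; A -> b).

Unit productions: E->J, S->E.
Unit pairs (A ⇒* B via units): (E,J), (S,E), (S,J).
S: inherits non-unit rules of {E, J, S} → EJa | Ja | a | aSE | b | bSb | bb.
E: inherits non-unit rules of {E, J} → EJa | Ja | a | aSE | bSb | bb.
J: inherits non-unit rules of {J} → EJa | Ja | bb.

S -> a | b | Ja | bb | EJa | aSE | bSb; E -> a | Ja | bb | EJa | aSE | bSb; J -> Ja | bb | EJa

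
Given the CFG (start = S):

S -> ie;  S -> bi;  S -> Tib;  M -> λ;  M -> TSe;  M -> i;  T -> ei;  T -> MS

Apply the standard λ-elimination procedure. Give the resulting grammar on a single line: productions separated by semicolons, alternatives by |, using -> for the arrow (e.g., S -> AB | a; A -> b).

S -> bi | ie | Tib; M -> i | TSe; T -> S | MS | ei

Nullable set: {M}.
Drop M -> λ.
T -> MS: M nullable, giving MS | S.
Unchanged (no nullable symbols): S -> Tib; S -> bi; S -> ie; M -> TSe; M -> i; T -> ei.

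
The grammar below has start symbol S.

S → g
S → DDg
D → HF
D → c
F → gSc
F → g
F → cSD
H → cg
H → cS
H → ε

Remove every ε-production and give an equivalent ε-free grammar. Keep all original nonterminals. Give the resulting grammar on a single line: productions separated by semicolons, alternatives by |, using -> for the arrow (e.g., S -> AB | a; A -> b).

Nullable set: {H}.
D -> HF: H nullable, giving F | HF.
Drop H -> ε.
Unchanged (no nullable symbols): S -> DDg; S -> g; D -> c; F -> cSD; F -> g; F -> gSc; H -> cS; H -> cg.

S -> g | DDg; D -> F | c | HF; F -> g | cSD | gSc; H -> cS | cg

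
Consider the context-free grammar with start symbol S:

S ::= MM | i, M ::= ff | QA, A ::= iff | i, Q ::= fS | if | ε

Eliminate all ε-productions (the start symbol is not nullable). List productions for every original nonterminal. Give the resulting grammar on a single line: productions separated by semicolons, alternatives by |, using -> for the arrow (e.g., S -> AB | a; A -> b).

Nullable set: {Q}.
M -> QA: Q nullable, giving A | QA.
Drop Q -> ε.
Unchanged (no nullable symbols): S -> MM; S -> i; A -> i; A -> iff; M -> ff; Q -> fS; Q -> if.

S -> i | MM; A -> i | iff; M -> A | QA | ff; Q -> fS | if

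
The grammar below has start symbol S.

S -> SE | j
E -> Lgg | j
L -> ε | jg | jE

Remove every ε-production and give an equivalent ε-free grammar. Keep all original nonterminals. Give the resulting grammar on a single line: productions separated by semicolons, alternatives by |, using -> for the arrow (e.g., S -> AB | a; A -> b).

S -> j | SE; E -> j | gg | Lgg; L -> jE | jg

Nullable set: {L}.
E -> Lgg: L nullable, giving Lgg | gg.
Drop L -> ε.
Unchanged (no nullable symbols): S -> SE; S -> j; E -> j; L -> jE; L -> jg.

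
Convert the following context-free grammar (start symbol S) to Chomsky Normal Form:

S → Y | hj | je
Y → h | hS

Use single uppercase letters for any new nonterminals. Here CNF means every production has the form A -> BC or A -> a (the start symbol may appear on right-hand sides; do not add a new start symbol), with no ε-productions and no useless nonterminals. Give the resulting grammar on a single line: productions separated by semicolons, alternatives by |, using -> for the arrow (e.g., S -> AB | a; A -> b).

No ε-productions.
After unit-elimination: S -> h | hS | hj | je; Y -> h | hS.
TERM: introduce C -> e, A -> h, B -> j and substitute in every rule of length ≥2.
Drop unreachable/unproductive: Y.

S -> h | AB | AS | BC; A -> h; B -> j; C -> e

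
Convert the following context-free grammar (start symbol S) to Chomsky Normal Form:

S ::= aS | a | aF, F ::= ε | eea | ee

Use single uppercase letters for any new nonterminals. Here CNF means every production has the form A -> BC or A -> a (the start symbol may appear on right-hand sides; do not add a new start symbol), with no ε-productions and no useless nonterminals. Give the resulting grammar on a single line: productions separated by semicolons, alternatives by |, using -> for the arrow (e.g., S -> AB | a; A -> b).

Nullable: {F}; after ε-elimination: S -> a | aF | aS; F -> ee | eea.
No unit productions to eliminate.
TERM: introduce B -> a, A -> e and substitute in every rule of length ≥2.
BIN: F -> AAB becomes F -> AC, C -> AB.

S -> a | BF | BS; A -> e; B -> a; C -> AB; F -> AA | AC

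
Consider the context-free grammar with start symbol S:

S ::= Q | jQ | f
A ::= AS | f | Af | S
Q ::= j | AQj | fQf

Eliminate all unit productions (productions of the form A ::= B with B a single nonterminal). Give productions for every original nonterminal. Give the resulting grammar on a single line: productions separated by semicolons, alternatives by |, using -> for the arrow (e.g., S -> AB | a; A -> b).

S -> f | j | jQ | AQj | fQf; A -> f | j | AS | Af | jQ | AQj | fQf; Q -> j | AQj | fQf

Unit productions: A->S, S->Q.
Unit pairs (A ⇒* B via units): (A,Q), (A,S), (S,Q).
S: inherits non-unit rules of {Q, S} → AQj | f | fQf | j | jQ.
A: inherits non-unit rules of {A, Q, S} → AQj | AS | Af | f | fQf | j | jQ.
Q: inherits non-unit rules of {Q} → AQj | fQf | j.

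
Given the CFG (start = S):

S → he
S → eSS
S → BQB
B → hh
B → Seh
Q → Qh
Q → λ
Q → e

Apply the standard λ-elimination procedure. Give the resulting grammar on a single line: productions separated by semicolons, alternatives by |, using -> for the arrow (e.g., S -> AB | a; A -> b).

S -> BB | he | BQB | eSS; B -> hh | Seh; Q -> e | h | Qh

Nullable set: {Q}.
S -> BQB: Q nullable, giving BB | BQB.
Drop Q -> λ.
Q -> Qh: Q nullable, giving Qh | h.
Unchanged (no nullable symbols): S -> eSS; S -> he; B -> Seh; B -> hh; Q -> e.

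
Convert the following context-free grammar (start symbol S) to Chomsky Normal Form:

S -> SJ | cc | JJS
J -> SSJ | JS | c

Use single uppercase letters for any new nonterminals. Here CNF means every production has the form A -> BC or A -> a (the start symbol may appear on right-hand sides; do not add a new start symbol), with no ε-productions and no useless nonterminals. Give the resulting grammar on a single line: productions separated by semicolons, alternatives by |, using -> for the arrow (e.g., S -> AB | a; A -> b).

No ε-productions.
No unit productions to eliminate.
TERM: introduce A -> c and substitute in every rule of length ≥2.
BIN: J -> SSJ becomes J -> SB, B -> SJ; S -> JJS becomes S -> JC, C -> JS.

S -> AA | JC | SJ; A -> c; B -> SJ; C -> JS; J -> c | JS | SB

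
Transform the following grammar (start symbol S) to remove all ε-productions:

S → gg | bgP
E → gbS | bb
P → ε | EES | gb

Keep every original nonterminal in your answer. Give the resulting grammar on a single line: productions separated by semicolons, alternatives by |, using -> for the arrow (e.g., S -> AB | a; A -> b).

Nullable set: {P}.
S -> bgP: P nullable, giving bg | bgP.
Drop P -> ε.
Unchanged (no nullable symbols): S -> gg; E -> bb; E -> gbS; P -> EES; P -> gb.

S -> bg | gg | bgP; E -> bb | gbS; P -> gb | EES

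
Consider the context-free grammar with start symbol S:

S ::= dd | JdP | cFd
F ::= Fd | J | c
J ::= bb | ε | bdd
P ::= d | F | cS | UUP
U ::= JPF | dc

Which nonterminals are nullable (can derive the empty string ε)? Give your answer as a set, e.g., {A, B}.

Directly nullable (have an ε-rule): {J}.
F is nullable via F -> J (every symbol on the right is already known nullable).
P is nullable via P -> F (every symbol on the right is already known nullable).
U is nullable via U -> JPF (every symbol on the right is already known nullable).
Not nullable: S — each has a terminal in every rule's right-hand side or depends on a non-nullable symbol.

{F, J, P, U}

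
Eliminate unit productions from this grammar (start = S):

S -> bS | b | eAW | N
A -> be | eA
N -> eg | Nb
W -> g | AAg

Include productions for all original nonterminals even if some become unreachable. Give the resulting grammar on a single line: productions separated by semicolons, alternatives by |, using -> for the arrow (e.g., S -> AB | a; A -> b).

Unit productions: S->N.
Unit pairs (A ⇒* B via units): (S,N).
S: inherits non-unit rules of {N, S} → Nb | b | bS | eAW | eg.
A: inherits non-unit rules of {A} → be | eA.
N: inherits non-unit rules of {N} → Nb | eg.
W: inherits non-unit rules of {W} → AAg | g.

S -> b | Nb | bS | eg | eAW; A -> be | eA; N -> Nb | eg; W -> g | AAg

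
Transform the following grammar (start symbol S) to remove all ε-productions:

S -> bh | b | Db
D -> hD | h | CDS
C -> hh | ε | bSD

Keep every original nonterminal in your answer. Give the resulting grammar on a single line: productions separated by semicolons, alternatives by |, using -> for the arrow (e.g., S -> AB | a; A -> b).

Nullable set: {C}.
Drop C -> ε.
D -> CDS: C nullable, giving CDS | DS.
Unchanged (no nullable symbols): S -> Db; S -> b; S -> bh; C -> bSD; C -> hh; D -> h; D -> hD.

S -> b | Db | bh; C -> hh | bSD; D -> h | DS | hD | CDS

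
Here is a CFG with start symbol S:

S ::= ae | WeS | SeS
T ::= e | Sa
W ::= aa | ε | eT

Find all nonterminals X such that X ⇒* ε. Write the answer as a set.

Directly nullable (have an ε-rule): {W}.
Not nullable: S, T — each has a terminal in every rule's right-hand side or depends on a non-nullable symbol.

{W}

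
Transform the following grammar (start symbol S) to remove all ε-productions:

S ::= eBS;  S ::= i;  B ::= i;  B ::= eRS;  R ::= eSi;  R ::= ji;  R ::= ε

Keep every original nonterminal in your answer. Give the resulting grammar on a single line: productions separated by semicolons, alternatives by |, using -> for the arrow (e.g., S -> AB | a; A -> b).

S -> i | eBS; B -> i | eS | eRS; R -> ji | eSi

Nullable set: {R}.
B -> eRS: R nullable, giving eRS | eS.
Drop R -> ε.
Unchanged (no nullable symbols): S -> eBS; S -> i; B -> i; R -> eSi; R -> ji.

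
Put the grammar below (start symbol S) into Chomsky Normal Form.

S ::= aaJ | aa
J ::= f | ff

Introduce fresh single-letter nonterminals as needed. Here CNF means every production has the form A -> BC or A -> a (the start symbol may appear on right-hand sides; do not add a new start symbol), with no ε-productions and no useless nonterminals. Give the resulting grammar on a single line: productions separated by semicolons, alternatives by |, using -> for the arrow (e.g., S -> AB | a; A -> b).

S -> BB | BC; A -> f; B -> a; C -> BJ; J -> f | AA

No ε-productions.
No unit productions to eliminate.
TERM: introduce B -> a, A -> f and substitute in every rule of length ≥2.
BIN: S -> BBJ becomes S -> BC, C -> BJ.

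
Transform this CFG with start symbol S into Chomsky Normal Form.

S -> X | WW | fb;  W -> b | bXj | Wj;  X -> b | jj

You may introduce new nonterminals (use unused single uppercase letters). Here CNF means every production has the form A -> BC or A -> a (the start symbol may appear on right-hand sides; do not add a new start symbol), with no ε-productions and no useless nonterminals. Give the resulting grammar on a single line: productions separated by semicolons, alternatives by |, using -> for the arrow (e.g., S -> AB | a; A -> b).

No ε-productions.
After unit-elimination: S -> b | WW | fb | jj; W -> b | Wj | bXj; X -> b | jj.
TERM: introduce B -> b, A -> f, C -> j and substitute in every rule of length ≥2.
BIN: W -> BXC becomes W -> BD, D -> XC.

S -> b | AB | CC | WW; A -> f; B -> b; C -> j; D -> XC; W -> b | BD | WC; X -> b | CC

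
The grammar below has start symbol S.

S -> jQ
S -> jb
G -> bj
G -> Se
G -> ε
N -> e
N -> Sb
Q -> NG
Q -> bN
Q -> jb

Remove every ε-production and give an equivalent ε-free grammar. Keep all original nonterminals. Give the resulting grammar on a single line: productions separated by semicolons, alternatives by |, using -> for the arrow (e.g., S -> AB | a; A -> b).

S -> jQ | jb; G -> Se | bj; N -> e | Sb; Q -> N | NG | bN | jb

Nullable set: {G}.
Drop G -> ε.
Q -> NG: G nullable, giving N | NG.
Unchanged (no nullable symbols): S -> jQ; S -> jb; G -> Se; G -> bj; N -> Sb; N -> e; Q -> bN; Q -> jb.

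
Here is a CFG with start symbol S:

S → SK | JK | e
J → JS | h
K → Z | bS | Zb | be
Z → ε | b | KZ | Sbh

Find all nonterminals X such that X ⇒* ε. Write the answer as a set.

{K, Z}

Directly nullable (have an ε-rule): {Z}.
K is nullable via K -> Z (every symbol on the right is already known nullable).
Not nullable: J, S — each has a terminal in every rule's right-hand side or depends on a non-nullable symbol.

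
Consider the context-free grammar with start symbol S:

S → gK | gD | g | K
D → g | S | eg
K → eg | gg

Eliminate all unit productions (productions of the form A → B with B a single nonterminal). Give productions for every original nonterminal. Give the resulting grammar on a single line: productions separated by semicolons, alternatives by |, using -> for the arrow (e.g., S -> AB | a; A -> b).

Unit productions: D->S, S->K.
Unit pairs (A ⇒* B via units): (D,K), (D,S), (S,K).
S: inherits non-unit rules of {K, S} → eg | g | gD | gK | gg.
D: inherits non-unit rules of {D, K, S} → eg | g | gD | gK | gg.
K: inherits non-unit rules of {K} → eg | gg.

S -> g | eg | gD | gK | gg; D -> g | eg | gD | gK | gg; K -> eg | gg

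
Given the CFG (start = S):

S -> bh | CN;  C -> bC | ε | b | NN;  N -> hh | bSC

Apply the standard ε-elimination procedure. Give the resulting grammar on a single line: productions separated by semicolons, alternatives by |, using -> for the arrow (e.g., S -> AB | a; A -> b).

Nullable set: {C}.
S -> CN: C nullable, giving CN | N.
Drop C -> ε.
C -> bC: C nullable, giving b | bC.
N -> bSC: C nullable, giving bS | bSC.
Unchanged (no nullable symbols): S -> bh; C -> NN; C -> b; N -> hh.

S -> N | CN | bh; C -> b | NN | bC; N -> bS | hh | bSC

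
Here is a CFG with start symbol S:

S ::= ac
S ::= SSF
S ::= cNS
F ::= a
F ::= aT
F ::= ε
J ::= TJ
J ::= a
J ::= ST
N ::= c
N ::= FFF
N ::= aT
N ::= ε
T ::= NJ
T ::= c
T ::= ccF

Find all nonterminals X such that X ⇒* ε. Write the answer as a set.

Directly nullable (have an ε-rule): {F, N}.
Not nullable: J, S, T — each has a terminal in every rule's right-hand side or depends on a non-nullable symbol.

{F, N}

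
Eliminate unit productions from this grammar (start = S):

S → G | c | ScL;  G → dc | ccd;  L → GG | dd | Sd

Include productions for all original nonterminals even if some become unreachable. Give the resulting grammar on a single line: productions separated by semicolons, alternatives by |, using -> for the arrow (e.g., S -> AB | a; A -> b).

S -> c | dc | ScL | ccd; G -> dc | ccd; L -> GG | Sd | dd

Unit productions: S->G.
Unit pairs (A ⇒* B via units): (S,G).
S: inherits non-unit rules of {G, S} → ScL | c | ccd | dc.
G: inherits non-unit rules of {G} → ccd | dc.
L: inherits non-unit rules of {L} → GG | Sd | dd.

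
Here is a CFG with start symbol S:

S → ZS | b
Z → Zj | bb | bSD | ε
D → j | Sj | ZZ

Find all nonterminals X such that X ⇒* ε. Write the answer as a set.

Directly nullable (have an ε-rule): {Z}.
D is nullable via D -> ZZ (every symbol on the right is already known nullable).
Not nullable: S — each has a terminal in every rule's right-hand side or depends on a non-nullable symbol.

{D, Z}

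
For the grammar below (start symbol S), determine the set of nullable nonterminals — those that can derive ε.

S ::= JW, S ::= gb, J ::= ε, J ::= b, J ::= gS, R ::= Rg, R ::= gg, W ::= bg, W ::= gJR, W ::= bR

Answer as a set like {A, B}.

{J}

Directly nullable (have an ε-rule): {J}.
Not nullable: R, S, W — each has a terminal in every rule's right-hand side or depends on a non-nullable symbol.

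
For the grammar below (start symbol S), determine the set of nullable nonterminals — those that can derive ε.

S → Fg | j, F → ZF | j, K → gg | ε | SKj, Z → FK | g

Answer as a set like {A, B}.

Directly nullable (have an ε-rule): {K}.
Not nullable: F, S, Z — each has a terminal in every rule's right-hand side or depends on a non-nullable symbol.

{K}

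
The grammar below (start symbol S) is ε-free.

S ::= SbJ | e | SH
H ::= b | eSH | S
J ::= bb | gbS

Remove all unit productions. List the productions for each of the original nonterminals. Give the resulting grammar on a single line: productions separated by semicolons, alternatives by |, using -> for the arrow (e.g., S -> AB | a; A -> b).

Unit productions: H->S.
Unit pairs (A ⇒* B via units): (H,S).
S: inherits non-unit rules of {S} → SH | SbJ | e.
H: inherits non-unit rules of {H, S} → SH | SbJ | b | e | eSH.
J: inherits non-unit rules of {J} → bb | gbS.

S -> e | SH | SbJ; H -> b | e | SH | SbJ | eSH; J -> bb | gbS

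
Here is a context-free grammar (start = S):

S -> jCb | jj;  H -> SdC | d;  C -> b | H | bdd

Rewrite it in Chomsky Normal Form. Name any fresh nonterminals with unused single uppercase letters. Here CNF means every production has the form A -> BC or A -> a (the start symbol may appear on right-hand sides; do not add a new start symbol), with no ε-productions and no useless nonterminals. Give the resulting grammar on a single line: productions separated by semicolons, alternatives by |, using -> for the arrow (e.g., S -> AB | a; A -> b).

No ε-productions.
After unit-elimination: S -> jj | jCb; C -> b | d | SdC | bdd; H -> d | SdC.
TERM: introduce B -> b, A -> d, D -> j and substitute in every rule of length ≥2.
BIN: C -> BAA becomes C -> BE, E -> AA; C -> SAC becomes C -> SF, F -> AC; H -> SAC becomes H -> SG, G -> AC; S -> DCB becomes S -> DJ, J -> CB.
Drop unreachable/unproductive: H.

S -> DD | DJ; A -> d; B -> b; C -> b | d | BE | SF; D -> j; E -> AA; F -> AC; J -> CB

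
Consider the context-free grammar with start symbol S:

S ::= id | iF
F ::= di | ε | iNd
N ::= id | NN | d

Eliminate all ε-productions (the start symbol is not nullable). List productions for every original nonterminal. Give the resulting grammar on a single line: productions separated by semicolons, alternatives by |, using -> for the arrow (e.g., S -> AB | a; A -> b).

S -> i | iF | id; F -> di | iNd; N -> d | NN | id

Nullable set: {F}.
S -> iF: F nullable, giving i | iF.
Drop F -> ε.
Unchanged (no nullable symbols): S -> id; F -> di; F -> iNd; N -> NN; N -> d; N -> id.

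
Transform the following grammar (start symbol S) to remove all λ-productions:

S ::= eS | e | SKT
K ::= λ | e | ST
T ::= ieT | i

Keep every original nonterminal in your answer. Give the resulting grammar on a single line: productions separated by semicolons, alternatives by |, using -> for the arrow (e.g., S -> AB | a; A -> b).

S -> e | ST | eS | SKT; K -> e | ST; T -> i | ieT

Nullable set: {K}.
S -> SKT: K nullable, giving SKT | ST.
Drop K -> λ.
Unchanged (no nullable symbols): S -> e; S -> eS; K -> ST; K -> e; T -> i; T -> ieT.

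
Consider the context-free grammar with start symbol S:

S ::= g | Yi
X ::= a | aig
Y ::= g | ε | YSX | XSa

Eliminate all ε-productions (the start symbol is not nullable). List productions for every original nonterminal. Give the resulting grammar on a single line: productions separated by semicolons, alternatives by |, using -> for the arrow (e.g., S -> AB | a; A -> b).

Nullable set: {Y}.
S -> Yi: Y nullable, giving Yi | i.
Drop Y -> ε.
Y -> YSX: Y nullable, giving SX | YSX.
Unchanged (no nullable symbols): S -> g; X -> a; X -> aig; Y -> XSa; Y -> g.

S -> g | i | Yi; X -> a | aig; Y -> g | SX | XSa | YSX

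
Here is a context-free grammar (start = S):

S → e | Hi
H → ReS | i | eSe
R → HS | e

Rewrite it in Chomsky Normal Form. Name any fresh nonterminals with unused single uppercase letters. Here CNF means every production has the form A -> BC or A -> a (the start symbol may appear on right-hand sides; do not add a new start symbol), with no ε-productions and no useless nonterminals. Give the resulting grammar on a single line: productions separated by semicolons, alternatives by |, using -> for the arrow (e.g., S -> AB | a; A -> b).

No ε-productions.
No unit productions to eliminate.
TERM: introduce A -> e, B -> i and substitute in every rule of length ≥2.
BIN: H -> ASA becomes H -> AC, C -> SA; H -> RAS becomes H -> RD, D -> AS.

S -> e | HB; A -> e; B -> i; C -> SA; D -> AS; H -> i | AC | RD; R -> e | HS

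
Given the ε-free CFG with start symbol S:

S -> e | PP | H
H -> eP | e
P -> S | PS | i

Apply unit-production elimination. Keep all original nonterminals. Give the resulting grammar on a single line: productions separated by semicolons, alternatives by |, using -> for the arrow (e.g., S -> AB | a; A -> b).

Unit productions: P->S, S->H.
Unit pairs (A ⇒* B via units): (P,H), (P,S), (S,H).
S: inherits non-unit rules of {H, S} → PP | e | eP.
H: inherits non-unit rules of {H} → e | eP.
P: inherits non-unit rules of {H, P, S} → PP | PS | e | eP | i.

S -> e | PP | eP; H -> e | eP; P -> e | i | PP | PS | eP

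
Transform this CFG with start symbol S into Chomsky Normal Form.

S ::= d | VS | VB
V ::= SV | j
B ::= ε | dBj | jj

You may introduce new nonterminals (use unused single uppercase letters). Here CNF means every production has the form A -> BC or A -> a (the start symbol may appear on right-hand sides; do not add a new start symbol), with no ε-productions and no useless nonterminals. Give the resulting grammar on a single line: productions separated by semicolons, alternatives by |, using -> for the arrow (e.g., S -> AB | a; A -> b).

S -> d | j | SV | VB | VS; A -> d; B -> AC | AD | CC; C -> j; D -> BC; V -> j | SV

Nullable: {B}; after ε-elimination: S -> V | d | VB | VS; B -> dj | jj | dBj; V -> j | SV.
After unit-elimination: S -> d | j | SV | VB | VS; B -> dj | jj | dBj; V -> j | SV.
TERM: introduce A -> d, C -> j and substitute in every rule of length ≥2.
BIN: B -> ABC becomes B -> AD, D -> BC.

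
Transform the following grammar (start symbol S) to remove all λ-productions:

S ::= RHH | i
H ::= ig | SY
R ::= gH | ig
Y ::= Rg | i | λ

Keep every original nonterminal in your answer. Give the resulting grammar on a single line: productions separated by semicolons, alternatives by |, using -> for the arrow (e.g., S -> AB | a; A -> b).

Nullable set: {Y}.
H -> SY: Y nullable, giving S | SY.
Drop Y -> λ.
Unchanged (no nullable symbols): S -> RHH; S -> i; H -> ig; R -> gH; R -> ig; Y -> Rg; Y -> i.

S -> i | RHH; H -> S | SY | ig; R -> gH | ig; Y -> i | Rg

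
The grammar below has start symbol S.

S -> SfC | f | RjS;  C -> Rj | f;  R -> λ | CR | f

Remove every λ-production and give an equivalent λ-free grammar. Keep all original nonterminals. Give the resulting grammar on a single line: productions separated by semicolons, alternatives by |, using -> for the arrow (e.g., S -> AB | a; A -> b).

S -> f | jS | RjS | SfC; C -> f | j | Rj; R -> C | f | CR

Nullable set: {R}.
S -> RjS: R nullable, giving RjS | jS.
C -> Rj: R nullable, giving Rj | j.
Drop R -> λ.
R -> CR: R nullable, giving C | CR.
Unchanged (no nullable symbols): S -> SfC; S -> f; C -> f; R -> f.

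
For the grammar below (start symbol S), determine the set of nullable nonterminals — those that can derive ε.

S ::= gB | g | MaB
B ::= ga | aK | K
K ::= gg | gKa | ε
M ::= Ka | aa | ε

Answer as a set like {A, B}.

Directly nullable (have an ε-rule): {K, M}.
B is nullable via B -> K (every symbol on the right is already known nullable).
Not nullable: S — each has a terminal in every rule's right-hand side or depends on a non-nullable symbol.

{B, K, M}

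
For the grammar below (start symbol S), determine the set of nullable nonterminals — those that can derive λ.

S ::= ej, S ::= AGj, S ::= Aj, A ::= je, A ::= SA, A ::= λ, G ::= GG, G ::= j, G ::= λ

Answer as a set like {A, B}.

Directly nullable (have an ε-rule): {A, G}.
Not nullable: S — each has a terminal in every rule's right-hand side or depends on a non-nullable symbol.

{A, G}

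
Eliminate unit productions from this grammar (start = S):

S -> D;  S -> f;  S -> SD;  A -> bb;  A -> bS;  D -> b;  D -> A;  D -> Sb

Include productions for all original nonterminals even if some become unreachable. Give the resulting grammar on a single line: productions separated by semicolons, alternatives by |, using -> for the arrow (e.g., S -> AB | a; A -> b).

S -> b | f | SD | Sb | bS | bb; A -> bS | bb; D -> b | Sb | bS | bb

Unit productions: D->A, S->D.
Unit pairs (A ⇒* B via units): (D,A), (S,A), (S,D).
S: inherits non-unit rules of {A, D, S} → SD | Sb | b | bS | bb | f.
A: inherits non-unit rules of {A} → bS | bb.
D: inherits non-unit rules of {A, D} → Sb | b | bS | bb.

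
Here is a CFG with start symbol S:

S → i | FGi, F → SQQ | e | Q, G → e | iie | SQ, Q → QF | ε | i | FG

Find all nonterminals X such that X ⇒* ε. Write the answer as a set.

{F, Q}

Directly nullable (have an ε-rule): {Q}.
F is nullable via F -> Q (every symbol on the right is already known nullable).
Not nullable: G, S — each has a terminal in every rule's right-hand side or depends on a non-nullable symbol.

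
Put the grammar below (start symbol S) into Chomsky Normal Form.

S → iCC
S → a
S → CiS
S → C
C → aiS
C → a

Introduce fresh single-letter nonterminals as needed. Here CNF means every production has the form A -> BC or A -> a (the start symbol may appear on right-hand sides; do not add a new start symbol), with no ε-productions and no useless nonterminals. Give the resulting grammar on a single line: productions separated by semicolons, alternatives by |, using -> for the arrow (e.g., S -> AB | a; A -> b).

S -> a | AE | BF | CG; A -> a; B -> i; C -> a | AD; D -> BS; E -> BS; F -> CC; G -> BS

No ε-productions.
After unit-elimination: S -> a | CiS | aiS | iCC; C -> a | aiS.
TERM: introduce A -> a, B -> i and substitute in every rule of length ≥2.
BIN: C -> ABS becomes C -> AD, D -> BS; S -> ABS becomes S -> AE, E -> BS; S -> BCC becomes S -> BF, F -> CC; S -> CBS becomes S -> CG, G -> BS.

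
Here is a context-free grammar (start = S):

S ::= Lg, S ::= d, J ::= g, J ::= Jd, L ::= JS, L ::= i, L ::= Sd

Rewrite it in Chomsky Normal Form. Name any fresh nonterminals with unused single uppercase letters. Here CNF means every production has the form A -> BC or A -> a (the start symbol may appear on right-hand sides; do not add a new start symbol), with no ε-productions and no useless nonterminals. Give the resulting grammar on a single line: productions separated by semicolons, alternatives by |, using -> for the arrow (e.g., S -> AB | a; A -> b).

S -> d | LB; A -> d; B -> g; J -> g | JA; L -> i | JS | SA

No ε-productions.
No unit productions to eliminate.
TERM: introduce A -> d, B -> g and substitute in every rule of length ≥2.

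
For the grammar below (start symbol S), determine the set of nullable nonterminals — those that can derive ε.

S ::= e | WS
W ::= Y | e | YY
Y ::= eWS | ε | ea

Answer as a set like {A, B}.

Directly nullable (have an ε-rule): {Y}.
W is nullable via W -> Y (every symbol on the right is already known nullable).
Not nullable: S — each has a terminal in every rule's right-hand side or depends on a non-nullable symbol.

{W, Y}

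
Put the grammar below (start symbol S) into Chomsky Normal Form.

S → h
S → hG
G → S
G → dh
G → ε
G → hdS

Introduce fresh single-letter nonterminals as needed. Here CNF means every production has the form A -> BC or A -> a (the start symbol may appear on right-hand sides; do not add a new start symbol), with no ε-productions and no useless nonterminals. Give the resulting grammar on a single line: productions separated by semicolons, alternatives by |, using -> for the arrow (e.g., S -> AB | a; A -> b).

S -> h | BG; A -> d; B -> h; C -> AS; G -> h | AB | BC | BG

Nullable: {G}; after ε-elimination: S -> h | hG; G -> S | dh | hdS.
After unit-elimination: S -> h | hG; G -> h | dh | hG | hdS.
TERM: introduce A -> d, B -> h and substitute in every rule of length ≥2.
BIN: G -> BAS becomes G -> BC, C -> AS.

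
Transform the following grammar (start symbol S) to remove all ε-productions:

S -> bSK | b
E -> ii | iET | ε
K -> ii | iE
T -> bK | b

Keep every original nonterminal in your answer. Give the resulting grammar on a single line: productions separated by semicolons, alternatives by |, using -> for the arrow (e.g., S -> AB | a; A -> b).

Nullable set: {E}.
Drop E -> ε.
E -> iET: E nullable, giving iET | iT.
K -> iE: E nullable, giving i | iE.
Unchanged (no nullable symbols): S -> b; S -> bSK; E -> ii; K -> ii; T -> b; T -> bK.

S -> b | bSK; E -> iT | ii | iET; K -> i | iE | ii; T -> b | bK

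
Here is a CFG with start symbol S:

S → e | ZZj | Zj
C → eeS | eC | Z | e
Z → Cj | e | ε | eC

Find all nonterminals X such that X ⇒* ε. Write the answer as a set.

Directly nullable (have an ε-rule): {Z}.
C is nullable via C -> Z (every symbol on the right is already known nullable).
Not nullable: S — each has a terminal in every rule's right-hand side or depends on a non-nullable symbol.

{C, Z}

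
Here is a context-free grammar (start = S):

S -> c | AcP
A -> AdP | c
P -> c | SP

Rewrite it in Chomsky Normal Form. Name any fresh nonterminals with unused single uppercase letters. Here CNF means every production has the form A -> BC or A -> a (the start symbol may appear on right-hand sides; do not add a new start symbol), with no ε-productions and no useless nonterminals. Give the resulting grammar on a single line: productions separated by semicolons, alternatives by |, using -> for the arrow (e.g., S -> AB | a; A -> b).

S -> c | AE; A -> c | AD; B -> d; C -> c; D -> BP; E -> CP; P -> c | SP

No ε-productions.
No unit productions to eliminate.
TERM: introduce C -> c, B -> d and substitute in every rule of length ≥2.
BIN: A -> ABP becomes A -> AD, D -> BP; S -> ACP becomes S -> AE, E -> CP.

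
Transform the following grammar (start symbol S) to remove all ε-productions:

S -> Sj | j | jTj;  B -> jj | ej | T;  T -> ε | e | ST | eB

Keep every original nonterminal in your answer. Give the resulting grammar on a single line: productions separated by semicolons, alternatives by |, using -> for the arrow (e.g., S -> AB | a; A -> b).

Nullable set: {B, T}.
S -> jTj: T nullable, giving jTj | jj.
B -> T: T nullable, giving T.
Drop T -> ε.
T -> ST: T nullable, giving S | ST.
T -> eB: B nullable, giving e | eB.
Unchanged (no nullable symbols): S -> Sj; S -> j; B -> ej; B -> jj; T -> e.

S -> j | Sj | jj | jTj; B -> T | ej | jj; T -> S | e | ST | eB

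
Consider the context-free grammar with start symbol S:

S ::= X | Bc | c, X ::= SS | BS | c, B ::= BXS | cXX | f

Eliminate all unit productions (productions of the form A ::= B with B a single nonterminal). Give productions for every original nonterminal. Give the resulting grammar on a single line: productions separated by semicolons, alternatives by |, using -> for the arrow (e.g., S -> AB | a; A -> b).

Unit productions: S->X.
Unit pairs (A ⇒* B via units): (S,X).
S: inherits non-unit rules of {S, X} → BS | Bc | SS | c.
B: inherits non-unit rules of {B} → BXS | cXX | f.
X: inherits non-unit rules of {X} → BS | SS | c.

S -> c | BS | Bc | SS; B -> f | BXS | cXX; X -> c | BS | SS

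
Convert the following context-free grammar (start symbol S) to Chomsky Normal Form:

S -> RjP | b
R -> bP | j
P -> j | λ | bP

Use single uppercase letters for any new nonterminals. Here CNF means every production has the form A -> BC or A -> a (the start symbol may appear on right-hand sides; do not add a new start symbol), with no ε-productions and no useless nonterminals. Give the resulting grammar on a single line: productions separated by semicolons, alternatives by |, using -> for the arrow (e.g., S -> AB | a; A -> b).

S -> b | RB | RC; A -> b; B -> j; C -> BP; P -> b | j | AP; R -> b | j | AP

Nullable: {P}; after ε-elimination: S -> b | Rj | RjP; P -> b | j | bP; R -> b | j | bP.
No unit productions to eliminate.
TERM: introduce A -> b, B -> j and substitute in every rule of length ≥2.
BIN: S -> RBP becomes S -> RC, C -> BP.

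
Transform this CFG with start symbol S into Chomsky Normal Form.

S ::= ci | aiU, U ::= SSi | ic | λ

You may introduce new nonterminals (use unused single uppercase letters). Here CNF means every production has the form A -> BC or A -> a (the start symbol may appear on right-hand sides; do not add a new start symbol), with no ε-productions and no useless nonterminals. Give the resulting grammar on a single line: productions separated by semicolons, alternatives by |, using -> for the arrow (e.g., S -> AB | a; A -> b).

S -> AB | AD | CB; A -> a; B -> i; C -> c; D -> BU; E -> SB; U -> BC | SE

Nullable: {U}; after ε-elimination: S -> ai | ci | aiU; U -> ic | SSi.
No unit productions to eliminate.
TERM: introduce A -> a, C -> c, B -> i and substitute in every rule of length ≥2.
BIN: S -> ABU becomes S -> AD, D -> BU; U -> SSB becomes U -> SE, E -> SB.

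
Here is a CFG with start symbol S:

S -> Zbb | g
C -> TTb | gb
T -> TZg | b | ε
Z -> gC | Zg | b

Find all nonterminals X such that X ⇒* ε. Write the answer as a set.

{T}

Directly nullable (have an ε-rule): {T}.
Not nullable: C, S, Z — each has a terminal in every rule's right-hand side or depends on a non-nullable symbol.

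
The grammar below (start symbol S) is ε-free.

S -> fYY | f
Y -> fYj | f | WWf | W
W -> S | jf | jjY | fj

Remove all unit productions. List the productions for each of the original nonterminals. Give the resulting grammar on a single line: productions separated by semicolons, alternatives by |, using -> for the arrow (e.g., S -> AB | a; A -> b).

Unit productions: W->S, Y->W.
Unit pairs (A ⇒* B via units): (W,S), (Y,S), (Y,W).
S: inherits non-unit rules of {S} → f | fYY.
W: inherits non-unit rules of {S, W} → f | fYY | fj | jf | jjY.
Y: inherits non-unit rules of {S, W, Y} → WWf | f | fYY | fYj | fj | jf | jjY.

S -> f | fYY; W -> f | fj | jf | fYY | jjY; Y -> f | fj | jf | WWf | fYY | fYj | jjY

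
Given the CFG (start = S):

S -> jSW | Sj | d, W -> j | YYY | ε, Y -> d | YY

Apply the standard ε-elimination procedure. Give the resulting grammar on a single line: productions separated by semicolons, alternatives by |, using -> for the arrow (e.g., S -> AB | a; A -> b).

Nullable set: {W}.
S -> jSW: W nullable, giving jS | jSW.
Drop W -> ε.
Unchanged (no nullable symbols): S -> Sj; S -> d; W -> YYY; W -> j; Y -> YY; Y -> d.

S -> d | Sj | jS | jSW; W -> j | YYY; Y -> d | YY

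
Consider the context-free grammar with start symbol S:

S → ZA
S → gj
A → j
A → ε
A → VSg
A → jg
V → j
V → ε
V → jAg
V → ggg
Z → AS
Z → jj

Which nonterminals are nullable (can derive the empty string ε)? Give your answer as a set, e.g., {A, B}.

Directly nullable (have an ε-rule): {A, V}.
Not nullable: S, Z — each has a terminal in every rule's right-hand side or depends on a non-nullable symbol.

{A, V}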